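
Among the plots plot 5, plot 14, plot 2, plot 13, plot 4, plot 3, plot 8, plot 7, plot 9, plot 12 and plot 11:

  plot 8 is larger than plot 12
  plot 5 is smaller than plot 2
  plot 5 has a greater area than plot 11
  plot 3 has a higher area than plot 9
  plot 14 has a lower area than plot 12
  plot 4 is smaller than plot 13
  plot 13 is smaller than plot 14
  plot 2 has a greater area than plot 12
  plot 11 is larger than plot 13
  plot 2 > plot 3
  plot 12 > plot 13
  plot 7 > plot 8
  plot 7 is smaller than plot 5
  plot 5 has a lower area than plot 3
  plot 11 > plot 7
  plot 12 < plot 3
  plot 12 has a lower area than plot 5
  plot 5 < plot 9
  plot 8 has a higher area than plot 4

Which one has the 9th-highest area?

Piecing the relations together gives one ordering: plot 4 < plot 13 < plot 14 < plot 12 < plot 8 < plot 7 < plot 11 < plot 5 < plot 9 < plot 3 < plot 2.
The 9th largest is plot 14.

plot 14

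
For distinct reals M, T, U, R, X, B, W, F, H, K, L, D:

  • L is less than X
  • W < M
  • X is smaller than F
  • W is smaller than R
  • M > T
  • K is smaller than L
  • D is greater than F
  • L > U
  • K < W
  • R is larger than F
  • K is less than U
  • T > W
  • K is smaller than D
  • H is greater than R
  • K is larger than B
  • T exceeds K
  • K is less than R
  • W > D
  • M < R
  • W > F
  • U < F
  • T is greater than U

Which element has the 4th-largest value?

The consecutive relations fix a unique order: B < K < U < L < X < F < D < W < T < M < R < H.
The 4th largest is T.

T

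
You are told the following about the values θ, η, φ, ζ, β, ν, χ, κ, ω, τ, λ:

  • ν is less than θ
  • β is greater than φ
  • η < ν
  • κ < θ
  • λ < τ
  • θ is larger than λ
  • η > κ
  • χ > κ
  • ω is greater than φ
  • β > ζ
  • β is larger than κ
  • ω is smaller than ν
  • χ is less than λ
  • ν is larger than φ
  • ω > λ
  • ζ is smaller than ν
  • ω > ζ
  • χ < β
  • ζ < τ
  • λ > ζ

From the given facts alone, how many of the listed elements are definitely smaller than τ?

4

Directly below τ: ζ, λ.
One step further: χ (3 so far).
One step further: κ (4 so far).
No other element is forced below τ by the given relations, so the count is 4.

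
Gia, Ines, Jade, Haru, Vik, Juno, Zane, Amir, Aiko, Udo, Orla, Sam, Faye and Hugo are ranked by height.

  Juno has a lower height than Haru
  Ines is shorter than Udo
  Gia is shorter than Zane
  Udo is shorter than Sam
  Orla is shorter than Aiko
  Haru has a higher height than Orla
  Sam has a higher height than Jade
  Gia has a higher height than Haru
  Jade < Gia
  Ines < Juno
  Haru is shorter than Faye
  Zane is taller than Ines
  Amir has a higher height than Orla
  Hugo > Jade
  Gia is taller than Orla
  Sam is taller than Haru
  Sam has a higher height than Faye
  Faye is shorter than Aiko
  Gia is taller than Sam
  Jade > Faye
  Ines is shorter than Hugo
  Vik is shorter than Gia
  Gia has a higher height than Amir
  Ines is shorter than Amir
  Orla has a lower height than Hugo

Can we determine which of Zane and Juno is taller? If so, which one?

Zane

Juno < Haru and Haru < Faye give Juno < Faye.
With Faye < Jade: Juno < Haru < Faye < Jade.
Then Jade < Gia extends the chain to Gia.
With Gia < Zane: Juno < Haru < Faye < Jade < Gia < Zane.
So Zane is taller.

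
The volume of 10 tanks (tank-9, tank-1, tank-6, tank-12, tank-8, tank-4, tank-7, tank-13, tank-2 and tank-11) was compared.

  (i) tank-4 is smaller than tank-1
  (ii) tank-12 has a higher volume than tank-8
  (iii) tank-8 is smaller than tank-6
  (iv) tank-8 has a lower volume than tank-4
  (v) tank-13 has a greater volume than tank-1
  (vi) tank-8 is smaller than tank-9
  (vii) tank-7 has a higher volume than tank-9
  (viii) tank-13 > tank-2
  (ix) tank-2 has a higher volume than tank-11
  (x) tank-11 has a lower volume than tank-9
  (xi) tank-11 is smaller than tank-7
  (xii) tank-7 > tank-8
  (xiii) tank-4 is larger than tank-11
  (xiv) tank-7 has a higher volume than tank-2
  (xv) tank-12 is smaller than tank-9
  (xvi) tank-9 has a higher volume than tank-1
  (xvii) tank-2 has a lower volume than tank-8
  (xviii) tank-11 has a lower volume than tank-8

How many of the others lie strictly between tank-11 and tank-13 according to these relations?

4

The relations place tank-11 below tank-13. An element lies strictly between them when it is forced above tank-11 and also forced below tank-13.
Above tank-11: {tank-2, tank-8, tank-4, tank-1, tank-6, tank-12, tank-9, tank-7}. Below tank-13: {tank-2, tank-8, tank-4, tank-1}.
Intersection: {tank-2, tank-8, tank-4, tank-1} — 4.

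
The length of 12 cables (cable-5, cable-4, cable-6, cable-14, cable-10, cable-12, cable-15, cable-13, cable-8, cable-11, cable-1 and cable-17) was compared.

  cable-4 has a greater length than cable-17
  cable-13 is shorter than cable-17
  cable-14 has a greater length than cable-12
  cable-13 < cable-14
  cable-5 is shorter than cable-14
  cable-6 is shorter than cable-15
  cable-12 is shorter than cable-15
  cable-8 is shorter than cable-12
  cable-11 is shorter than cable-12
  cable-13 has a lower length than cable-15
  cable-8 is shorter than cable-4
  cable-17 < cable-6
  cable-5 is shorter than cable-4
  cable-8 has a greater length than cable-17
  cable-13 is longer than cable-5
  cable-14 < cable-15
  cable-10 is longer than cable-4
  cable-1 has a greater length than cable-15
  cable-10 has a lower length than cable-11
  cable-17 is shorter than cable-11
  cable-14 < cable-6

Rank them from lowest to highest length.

cable-5 < cable-13 < cable-17 < cable-8 < cable-4 < cable-10 < cable-11 < cable-12 < cable-14 < cable-6 < cable-15 < cable-1

Nothing is placed below cable-5, so it is least; from there cable-5 < cable-13; cable-13 < cable-17; cable-17 < cable-8; cable-8 < cable-4; cable-4 < cable-10; cable-10 < cable-11; cable-11 < cable-12; cable-12 < cable-14; cable-14 < cable-6; cable-6 < cable-15; cable-15 < cable-1, each given directly.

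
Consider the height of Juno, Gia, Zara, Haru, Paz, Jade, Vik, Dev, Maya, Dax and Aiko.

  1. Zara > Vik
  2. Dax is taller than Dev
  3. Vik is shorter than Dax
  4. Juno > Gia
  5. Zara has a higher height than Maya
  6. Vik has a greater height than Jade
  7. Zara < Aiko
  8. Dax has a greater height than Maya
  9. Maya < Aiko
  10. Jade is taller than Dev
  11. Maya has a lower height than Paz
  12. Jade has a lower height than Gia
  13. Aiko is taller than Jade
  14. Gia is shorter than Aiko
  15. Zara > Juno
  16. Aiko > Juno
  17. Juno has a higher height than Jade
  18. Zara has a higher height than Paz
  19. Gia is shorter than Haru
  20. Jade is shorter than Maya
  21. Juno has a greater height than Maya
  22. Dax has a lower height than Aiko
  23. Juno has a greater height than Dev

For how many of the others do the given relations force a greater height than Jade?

The elements the relations force above Jade are Gia, Vik, Maya, Haru, Paz, Juno, Dax, Zara, Aiko — no chain reaches any other.
That is 9.

9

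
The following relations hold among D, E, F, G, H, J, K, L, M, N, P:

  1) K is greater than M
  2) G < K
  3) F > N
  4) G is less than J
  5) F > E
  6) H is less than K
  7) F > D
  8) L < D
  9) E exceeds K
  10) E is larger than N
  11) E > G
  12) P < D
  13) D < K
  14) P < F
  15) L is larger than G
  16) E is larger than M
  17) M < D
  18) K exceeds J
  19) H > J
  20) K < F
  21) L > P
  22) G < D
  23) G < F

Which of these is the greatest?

Chaining downward from F: directly below it, G, P, N, D, K, E; then J, L, H, M.
That covers every other element, and nothing is given above F, so F is the greatest.

F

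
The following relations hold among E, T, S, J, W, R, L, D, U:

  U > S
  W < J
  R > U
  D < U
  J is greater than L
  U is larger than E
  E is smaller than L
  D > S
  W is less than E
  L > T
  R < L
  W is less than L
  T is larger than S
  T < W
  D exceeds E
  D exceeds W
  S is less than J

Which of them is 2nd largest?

L

The consecutive relations fix a unique order: S < T < W < E < D < U < R < L < J.
Counting 2 from the largest end gives L.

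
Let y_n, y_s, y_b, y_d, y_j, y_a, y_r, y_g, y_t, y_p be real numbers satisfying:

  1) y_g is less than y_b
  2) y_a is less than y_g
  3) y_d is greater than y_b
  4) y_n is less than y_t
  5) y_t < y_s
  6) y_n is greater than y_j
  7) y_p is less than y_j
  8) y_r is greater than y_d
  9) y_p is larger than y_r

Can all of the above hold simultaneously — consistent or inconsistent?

The single ordering y_a < y_g < y_b < y_d < y_r < y_p < y_j < y_n < y_t < y_s satisfies every listed relation, so no contradiction arises.

consistent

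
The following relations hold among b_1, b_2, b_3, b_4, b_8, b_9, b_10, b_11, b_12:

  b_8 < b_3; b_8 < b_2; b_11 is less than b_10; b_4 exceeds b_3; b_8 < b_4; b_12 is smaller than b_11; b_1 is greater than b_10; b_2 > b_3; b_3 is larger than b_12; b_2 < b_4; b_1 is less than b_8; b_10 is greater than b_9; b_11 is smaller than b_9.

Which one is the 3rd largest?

The consecutive relations fix a unique order: b_12 < b_11 < b_9 < b_10 < b_1 < b_8 < b_3 < b_2 < b_4.
The 3rd largest is b_3.

b_3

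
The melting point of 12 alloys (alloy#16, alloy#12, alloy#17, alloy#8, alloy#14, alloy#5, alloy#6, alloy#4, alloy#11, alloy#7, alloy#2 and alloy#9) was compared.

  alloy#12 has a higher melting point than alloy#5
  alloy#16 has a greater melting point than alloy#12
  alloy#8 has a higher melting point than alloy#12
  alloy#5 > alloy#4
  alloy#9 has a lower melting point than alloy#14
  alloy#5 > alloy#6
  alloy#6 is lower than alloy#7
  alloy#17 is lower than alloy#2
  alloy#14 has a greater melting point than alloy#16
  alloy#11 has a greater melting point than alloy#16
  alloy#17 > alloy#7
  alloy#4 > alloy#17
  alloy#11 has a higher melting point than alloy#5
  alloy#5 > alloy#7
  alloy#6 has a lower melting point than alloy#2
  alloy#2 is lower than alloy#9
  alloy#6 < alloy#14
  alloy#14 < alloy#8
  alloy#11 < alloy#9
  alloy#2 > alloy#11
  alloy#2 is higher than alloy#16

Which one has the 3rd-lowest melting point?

alloy#17

Piecing the relations together gives one ordering: alloy#6 < alloy#7 < alloy#17 < alloy#4 < alloy#5 < alloy#12 < alloy#16 < alloy#11 < alloy#2 < alloy#9 < alloy#14 < alloy#8.
Counting 3 from the smallest end gives alloy#17.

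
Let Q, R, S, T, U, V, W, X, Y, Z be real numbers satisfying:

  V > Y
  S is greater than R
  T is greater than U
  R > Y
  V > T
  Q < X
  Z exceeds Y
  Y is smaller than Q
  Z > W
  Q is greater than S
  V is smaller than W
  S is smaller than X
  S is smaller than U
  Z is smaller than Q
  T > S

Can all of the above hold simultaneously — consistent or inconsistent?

consistent

Every relation is compatible with Y < R < S < U < T < V < W < Z < Q < X; the set is consistent.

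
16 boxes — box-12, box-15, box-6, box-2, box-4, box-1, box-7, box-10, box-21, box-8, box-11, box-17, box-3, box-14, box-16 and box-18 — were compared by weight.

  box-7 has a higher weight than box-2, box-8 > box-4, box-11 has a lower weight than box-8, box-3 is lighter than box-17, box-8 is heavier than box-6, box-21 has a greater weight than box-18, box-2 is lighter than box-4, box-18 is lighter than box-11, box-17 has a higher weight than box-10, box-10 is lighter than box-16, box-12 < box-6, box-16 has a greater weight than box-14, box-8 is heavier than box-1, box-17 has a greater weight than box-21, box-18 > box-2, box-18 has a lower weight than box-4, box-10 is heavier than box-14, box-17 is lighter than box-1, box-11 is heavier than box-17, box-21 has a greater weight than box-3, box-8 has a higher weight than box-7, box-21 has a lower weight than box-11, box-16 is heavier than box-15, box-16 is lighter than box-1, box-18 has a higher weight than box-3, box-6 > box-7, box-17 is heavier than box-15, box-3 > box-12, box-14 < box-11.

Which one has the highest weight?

box-8

box-12 is not greatest since box-12 < box-3; box-3 is not greatest since box-3 < box-17; box-2 is not greatest since box-2 < box-18; box-7 is not greatest since box-7 < box-6; box-14 is not greatest since box-14 < box-10; box-18 is not greatest since box-18 < box-11; box-6 is not greatest since box-6 < box-8; box-10 is not greatest since box-10 < box-16; box-4 is not greatest since box-4 < box-8; box-15 is not greatest since box-15 < box-16; box-16 is not greatest since box-16 < box-1; box-21 is not greatest since box-21 < box-11; box-17 is not greatest since box-17 < box-11; box-11 is not greatest since box-11 < box-8; box-1 is not greatest since box-1 < box-8.
Only box-8 has nothing above it, so box-8 is the highest weight.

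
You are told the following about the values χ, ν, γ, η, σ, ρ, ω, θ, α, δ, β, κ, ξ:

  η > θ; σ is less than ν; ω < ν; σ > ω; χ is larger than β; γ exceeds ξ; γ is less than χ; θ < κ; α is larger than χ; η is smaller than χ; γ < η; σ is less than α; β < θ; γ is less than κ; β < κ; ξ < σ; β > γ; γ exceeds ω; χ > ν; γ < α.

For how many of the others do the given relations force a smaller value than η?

5

Directly below η: γ, θ.
One step further: ξ, ω, β (5 so far).
No other element is forced below η by the given relations, so the count is 5.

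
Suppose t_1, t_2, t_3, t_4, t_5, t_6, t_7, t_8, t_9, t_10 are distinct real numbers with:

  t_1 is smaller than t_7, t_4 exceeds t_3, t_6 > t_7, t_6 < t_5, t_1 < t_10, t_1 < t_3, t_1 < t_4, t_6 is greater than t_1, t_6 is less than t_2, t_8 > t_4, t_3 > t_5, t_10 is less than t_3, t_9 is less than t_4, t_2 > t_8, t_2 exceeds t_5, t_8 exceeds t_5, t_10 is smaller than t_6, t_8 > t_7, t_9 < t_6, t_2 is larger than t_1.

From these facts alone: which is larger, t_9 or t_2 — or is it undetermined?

t_2

The relevant relations are t_9 < t_6; t_6 < t_5; t_5 < t_3; t_3 < t_4; t_4 < t_8; t_8 < t_2.
Together: t_9 < t_6 < t_5 < t_3 < t_4 < t_8 < t_2.
So t_2 is larger.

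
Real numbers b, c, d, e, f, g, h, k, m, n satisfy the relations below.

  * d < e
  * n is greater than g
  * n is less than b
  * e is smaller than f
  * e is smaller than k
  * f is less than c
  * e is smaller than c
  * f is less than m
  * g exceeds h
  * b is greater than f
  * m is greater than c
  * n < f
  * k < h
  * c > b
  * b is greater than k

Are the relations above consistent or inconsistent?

consistent

Every relation is compatible with d < e < k < h < g < n < f < b < c < m; the set is consistent.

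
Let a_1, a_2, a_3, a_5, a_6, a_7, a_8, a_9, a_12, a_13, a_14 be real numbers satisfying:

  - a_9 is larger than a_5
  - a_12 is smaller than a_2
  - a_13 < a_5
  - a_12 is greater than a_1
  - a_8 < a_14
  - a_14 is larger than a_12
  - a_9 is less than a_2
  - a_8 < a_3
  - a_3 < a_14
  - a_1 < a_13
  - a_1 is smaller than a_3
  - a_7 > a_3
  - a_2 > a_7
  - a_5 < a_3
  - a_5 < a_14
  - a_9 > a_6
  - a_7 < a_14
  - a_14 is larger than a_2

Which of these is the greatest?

Chaining downward from a_14: directly below it, a_5, a_8, a_3, a_7, a_12, a_2; then a_1, a_13, a_9; then a_6.
That covers every other element, and nothing is given above a_14, so a_14 is the greatest.

a_14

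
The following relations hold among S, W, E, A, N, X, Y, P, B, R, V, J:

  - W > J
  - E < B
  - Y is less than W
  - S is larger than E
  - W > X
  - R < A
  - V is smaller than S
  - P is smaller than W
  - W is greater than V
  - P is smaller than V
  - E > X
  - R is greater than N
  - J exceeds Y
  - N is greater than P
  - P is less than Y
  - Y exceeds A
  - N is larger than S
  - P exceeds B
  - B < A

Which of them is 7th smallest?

N

Chaining the given pairs: X < E < B < P < V < S < N < R < A < Y < J < W.
The 7th smallest is N.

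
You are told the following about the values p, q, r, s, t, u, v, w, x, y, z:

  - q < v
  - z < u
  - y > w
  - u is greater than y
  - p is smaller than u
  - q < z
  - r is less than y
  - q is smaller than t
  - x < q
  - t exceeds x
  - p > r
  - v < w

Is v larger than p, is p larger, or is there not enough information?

Following every chain through v: above v we get w, y, u; below v we get x, q.
p is not reached, and no chain runs the other way from p to v.
So the given relations leave the order of v and p undetermined.

undetermined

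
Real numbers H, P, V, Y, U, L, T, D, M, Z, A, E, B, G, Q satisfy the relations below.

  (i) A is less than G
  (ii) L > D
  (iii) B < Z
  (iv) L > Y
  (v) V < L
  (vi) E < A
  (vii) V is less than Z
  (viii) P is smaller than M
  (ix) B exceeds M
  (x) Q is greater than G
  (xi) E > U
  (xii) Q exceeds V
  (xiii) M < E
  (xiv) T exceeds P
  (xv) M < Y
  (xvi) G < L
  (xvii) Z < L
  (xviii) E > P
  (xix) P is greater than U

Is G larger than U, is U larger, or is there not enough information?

Link the given pairs in sequence: U < P; P < M; M < E; E < A; A < G.
Together: U < P < M < E < A < G.
So G is larger.

G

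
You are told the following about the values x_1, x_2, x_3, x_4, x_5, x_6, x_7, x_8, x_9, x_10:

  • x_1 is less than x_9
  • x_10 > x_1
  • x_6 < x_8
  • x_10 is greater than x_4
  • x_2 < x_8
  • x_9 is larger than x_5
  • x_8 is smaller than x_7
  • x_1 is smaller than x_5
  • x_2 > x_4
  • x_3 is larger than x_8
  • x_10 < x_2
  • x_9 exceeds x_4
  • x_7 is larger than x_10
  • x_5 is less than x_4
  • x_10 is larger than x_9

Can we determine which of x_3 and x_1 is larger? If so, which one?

x_3

The relevant relations are x_1 < x_5; x_5 < x_4; x_4 < x_9; x_9 < x_10; x_10 < x_2; x_2 < x_8; x_8 < x_3.
Together: x_1 < x_5 < x_4 < x_9 < x_10 < x_2 < x_8 < x_3.
So x_3 is larger.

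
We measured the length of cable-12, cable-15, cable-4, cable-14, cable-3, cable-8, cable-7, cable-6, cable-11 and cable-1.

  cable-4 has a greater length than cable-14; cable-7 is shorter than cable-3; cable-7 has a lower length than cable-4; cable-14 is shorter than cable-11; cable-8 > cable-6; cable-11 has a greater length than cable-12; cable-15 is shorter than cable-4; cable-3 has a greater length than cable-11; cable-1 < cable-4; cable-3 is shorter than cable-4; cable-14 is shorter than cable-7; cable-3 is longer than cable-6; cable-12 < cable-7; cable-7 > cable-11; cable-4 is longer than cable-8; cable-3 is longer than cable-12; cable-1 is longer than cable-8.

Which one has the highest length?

cable-14 is not greatest since cable-14 < cable-7; cable-12 is not greatest since cable-12 < cable-11; cable-11 is not greatest since cable-11 < cable-7; cable-6 is not greatest since cable-6 < cable-8; cable-7 is not greatest since cable-7 < cable-4; cable-3 is not greatest since cable-3 < cable-4; cable-8 is not greatest since cable-8 < cable-1; cable-15 is not greatest since cable-15 < cable-4; cable-1 is not greatest since cable-1 < cable-4.
Only cable-4 has nothing above it, so cable-4 is the highest length.

cable-4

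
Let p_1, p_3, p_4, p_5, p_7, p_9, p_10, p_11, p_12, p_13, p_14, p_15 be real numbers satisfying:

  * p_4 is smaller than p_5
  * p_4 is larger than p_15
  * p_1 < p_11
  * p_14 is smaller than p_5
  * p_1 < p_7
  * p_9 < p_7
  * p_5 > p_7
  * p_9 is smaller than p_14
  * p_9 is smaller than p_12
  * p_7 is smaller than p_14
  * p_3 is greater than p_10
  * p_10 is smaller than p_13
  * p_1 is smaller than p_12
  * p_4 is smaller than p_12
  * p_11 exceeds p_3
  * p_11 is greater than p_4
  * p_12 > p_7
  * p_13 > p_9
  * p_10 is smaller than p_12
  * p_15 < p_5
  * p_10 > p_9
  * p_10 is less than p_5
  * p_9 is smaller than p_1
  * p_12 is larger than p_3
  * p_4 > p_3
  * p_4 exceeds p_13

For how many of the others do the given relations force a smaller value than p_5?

9

Directly below p_5: p_10, p_15, p_4, p_7, p_14.
One step further: p_9, p_1, p_3, p_13 (9 so far).
No other element is forced below p_5 by the given relations, so the count is 9.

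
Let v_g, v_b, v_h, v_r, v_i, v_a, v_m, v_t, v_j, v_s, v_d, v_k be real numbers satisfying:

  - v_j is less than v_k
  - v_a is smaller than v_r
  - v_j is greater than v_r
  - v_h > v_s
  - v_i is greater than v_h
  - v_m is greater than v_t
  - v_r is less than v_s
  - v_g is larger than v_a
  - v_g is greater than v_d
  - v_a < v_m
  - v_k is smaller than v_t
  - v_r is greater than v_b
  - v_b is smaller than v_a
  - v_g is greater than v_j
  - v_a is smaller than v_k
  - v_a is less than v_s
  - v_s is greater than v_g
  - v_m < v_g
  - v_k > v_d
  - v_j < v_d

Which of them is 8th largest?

The consecutive relations fix a unique order: v_b < v_a < v_r < v_j < v_d < v_k < v_t < v_m < v_g < v_s < v_h < v_i.
Counting 8 from the largest end gives v_d.

v_d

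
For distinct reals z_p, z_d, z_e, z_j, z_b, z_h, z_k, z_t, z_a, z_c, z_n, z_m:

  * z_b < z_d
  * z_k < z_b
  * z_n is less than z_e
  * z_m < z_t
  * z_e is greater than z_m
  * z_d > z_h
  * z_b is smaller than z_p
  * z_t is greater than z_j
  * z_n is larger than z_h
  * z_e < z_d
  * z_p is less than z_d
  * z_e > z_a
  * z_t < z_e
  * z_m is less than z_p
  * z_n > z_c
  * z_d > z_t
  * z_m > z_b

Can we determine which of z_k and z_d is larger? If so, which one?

The relevant relations are z_k < z_b; z_b < z_m; z_m < z_t; z_t < z_e; z_e < z_d.
Chaining these gives z_k < z_b < z_m < z_t < z_e < z_d.
So z_d is larger.

z_d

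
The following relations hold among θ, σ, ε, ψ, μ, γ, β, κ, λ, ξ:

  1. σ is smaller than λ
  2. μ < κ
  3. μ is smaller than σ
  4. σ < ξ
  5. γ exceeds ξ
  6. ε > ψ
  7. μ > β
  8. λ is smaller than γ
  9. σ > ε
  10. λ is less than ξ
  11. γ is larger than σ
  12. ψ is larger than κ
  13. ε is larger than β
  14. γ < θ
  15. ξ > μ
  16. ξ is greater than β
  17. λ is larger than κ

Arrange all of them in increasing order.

Each adjacent pair is fixed by a given relation: β < μ; μ < κ; κ < ψ; ψ < ε; ε < σ; σ < λ; λ < ξ; ξ < γ; γ < θ. Chaining them end to end gives the full order.

β < μ < κ < ψ < ε < σ < λ < ξ < γ < θ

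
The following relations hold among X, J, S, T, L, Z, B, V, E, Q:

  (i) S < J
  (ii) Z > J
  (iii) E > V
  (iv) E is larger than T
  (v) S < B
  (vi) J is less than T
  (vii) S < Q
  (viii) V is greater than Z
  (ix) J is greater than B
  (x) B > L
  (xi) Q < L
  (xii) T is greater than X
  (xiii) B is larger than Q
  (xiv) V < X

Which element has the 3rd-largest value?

Chaining the given pairs: S < Q < L < B < J < Z < V < X < T < E.
The 3rd largest is X.

X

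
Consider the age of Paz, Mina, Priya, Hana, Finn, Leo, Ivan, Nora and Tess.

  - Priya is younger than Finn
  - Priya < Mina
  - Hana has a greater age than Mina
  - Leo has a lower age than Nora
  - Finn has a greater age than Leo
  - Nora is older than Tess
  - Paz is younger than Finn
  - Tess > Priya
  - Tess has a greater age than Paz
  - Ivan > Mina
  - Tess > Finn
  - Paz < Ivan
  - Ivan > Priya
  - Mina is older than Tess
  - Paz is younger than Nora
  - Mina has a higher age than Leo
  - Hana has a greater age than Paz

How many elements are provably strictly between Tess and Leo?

The relations place Leo below Tess. An element lies strictly between them when it is forced above Leo and also forced below Tess.
Above Leo: {Finn, Mina, Hana, Ivan, Nora}. Below Tess: {Paz, Priya, Finn}.
Intersection: {Finn} — 1.

1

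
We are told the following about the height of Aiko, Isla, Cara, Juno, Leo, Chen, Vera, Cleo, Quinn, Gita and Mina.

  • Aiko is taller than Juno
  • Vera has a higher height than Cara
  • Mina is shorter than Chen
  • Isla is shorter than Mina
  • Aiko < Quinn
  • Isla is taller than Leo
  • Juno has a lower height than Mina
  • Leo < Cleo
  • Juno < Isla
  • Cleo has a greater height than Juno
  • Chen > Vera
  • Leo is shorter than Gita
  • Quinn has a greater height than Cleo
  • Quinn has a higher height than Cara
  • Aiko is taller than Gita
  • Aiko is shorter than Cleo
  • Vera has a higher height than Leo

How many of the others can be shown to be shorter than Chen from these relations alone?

From Chen the given relations immediately reach Vera, Mina.
From those, Leo, Juno, Isla, Cara — 6 in total.
Nothing else is reachable below Chen; 6 in all.

6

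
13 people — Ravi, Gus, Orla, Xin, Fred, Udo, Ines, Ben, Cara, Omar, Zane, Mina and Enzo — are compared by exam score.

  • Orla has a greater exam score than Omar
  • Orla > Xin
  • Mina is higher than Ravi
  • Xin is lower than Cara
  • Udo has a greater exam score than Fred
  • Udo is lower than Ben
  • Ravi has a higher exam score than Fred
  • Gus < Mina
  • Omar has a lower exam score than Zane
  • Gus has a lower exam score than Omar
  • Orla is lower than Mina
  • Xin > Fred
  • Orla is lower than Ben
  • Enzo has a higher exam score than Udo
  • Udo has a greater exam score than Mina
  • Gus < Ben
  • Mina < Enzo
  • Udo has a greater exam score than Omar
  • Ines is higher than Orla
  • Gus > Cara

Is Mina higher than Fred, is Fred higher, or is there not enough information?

Chaining the given relations: Fred < Xin < Cara < Gus < Mina.
So Mina is higher.

Mina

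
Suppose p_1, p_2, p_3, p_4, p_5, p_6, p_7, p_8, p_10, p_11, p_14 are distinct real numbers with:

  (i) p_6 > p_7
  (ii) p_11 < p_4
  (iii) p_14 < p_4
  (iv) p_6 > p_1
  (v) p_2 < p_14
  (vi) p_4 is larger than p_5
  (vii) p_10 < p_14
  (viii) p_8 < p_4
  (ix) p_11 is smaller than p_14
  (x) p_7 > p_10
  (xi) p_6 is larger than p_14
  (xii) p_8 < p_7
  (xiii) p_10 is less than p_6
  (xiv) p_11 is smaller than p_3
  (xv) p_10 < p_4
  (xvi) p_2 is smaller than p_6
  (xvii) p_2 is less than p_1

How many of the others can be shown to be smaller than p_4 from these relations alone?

The elements the relations force below p_4 are p_2, p_10, p_11, p_8, p_5, p_14 — no chain reaches any other.
That is 6.

6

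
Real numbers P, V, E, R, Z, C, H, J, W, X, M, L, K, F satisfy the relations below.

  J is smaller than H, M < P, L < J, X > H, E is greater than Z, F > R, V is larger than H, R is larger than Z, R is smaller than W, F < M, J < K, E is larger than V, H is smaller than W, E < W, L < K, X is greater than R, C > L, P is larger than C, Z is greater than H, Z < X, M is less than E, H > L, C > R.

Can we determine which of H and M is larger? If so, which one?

H < Z and Z < R give H < R.
With R < F: H < Z < R < F.
Then F < M extends the chain to M.
So M is larger.

M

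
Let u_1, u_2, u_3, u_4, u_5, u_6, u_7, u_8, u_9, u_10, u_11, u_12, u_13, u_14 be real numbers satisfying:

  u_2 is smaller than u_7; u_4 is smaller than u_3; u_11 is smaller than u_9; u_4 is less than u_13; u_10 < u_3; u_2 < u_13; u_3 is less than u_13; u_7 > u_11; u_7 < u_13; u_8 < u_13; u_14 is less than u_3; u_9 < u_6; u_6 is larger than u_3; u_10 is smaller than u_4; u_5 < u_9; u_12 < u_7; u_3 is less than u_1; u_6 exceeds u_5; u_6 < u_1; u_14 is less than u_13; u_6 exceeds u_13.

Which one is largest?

u_1

Chaining downward from u_1: directly below it, u_3, u_6; then u_10, u_4, u_14, u_5, u_9, u_13; then u_8, u_11, u_2, u_7; then u_12.
That covers every other element, and nothing is given above u_1, so u_1 is the largest.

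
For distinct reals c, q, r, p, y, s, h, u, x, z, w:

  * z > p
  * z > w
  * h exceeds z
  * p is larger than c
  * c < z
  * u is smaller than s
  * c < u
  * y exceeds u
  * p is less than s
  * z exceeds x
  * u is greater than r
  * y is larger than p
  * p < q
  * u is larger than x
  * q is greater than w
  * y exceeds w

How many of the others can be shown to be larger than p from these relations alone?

From p the given relations immediately reach z, q, s, y.
From those, h — 5 in total.
Nothing else is reachable above p; 5 in all.

5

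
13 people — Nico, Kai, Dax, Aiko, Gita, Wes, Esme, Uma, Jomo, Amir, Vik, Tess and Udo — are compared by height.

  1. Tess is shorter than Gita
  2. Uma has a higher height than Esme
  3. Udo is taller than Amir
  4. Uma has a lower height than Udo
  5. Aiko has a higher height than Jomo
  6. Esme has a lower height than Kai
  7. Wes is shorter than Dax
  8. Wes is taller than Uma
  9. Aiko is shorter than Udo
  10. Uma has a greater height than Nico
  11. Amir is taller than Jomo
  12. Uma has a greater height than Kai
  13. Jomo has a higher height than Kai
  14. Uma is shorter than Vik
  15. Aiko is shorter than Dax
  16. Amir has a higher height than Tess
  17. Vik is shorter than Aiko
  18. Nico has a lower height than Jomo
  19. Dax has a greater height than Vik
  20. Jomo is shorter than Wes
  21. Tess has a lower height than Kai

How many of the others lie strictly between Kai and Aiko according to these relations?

The relations place Kai below Aiko. An element lies strictly between them when it is forced above Kai and also forced below Aiko.
Above Kai: {Uma, Vik, Jomo, Wes, Amir, Udo, Dax}. Below Aiko: {Esme, Tess, Nico, Uma, Vik, Jomo}.
Intersection: {Uma, Vik, Jomo} — 3.

3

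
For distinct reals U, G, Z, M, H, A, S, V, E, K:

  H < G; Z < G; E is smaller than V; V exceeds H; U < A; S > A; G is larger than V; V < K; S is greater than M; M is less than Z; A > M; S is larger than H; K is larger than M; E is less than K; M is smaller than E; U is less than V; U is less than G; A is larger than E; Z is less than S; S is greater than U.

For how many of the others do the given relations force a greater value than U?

From U the given relations immediately reach A, V, G, S.
From those, K — 5 in total.
No other element is forced above U by the given relations, so the count is 5.

5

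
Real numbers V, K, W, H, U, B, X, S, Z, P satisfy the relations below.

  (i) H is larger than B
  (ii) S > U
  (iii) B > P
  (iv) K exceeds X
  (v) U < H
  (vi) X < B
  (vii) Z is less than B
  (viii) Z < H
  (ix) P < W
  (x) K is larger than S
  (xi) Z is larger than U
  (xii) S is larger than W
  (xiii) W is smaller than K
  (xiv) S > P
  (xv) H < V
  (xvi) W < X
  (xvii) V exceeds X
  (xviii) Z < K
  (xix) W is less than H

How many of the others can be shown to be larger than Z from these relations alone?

4

From Z the given relations immediately reach B, H, K.
From those, V — 4 in total.
No other element is forced above Z by the given relations, so the count is 4.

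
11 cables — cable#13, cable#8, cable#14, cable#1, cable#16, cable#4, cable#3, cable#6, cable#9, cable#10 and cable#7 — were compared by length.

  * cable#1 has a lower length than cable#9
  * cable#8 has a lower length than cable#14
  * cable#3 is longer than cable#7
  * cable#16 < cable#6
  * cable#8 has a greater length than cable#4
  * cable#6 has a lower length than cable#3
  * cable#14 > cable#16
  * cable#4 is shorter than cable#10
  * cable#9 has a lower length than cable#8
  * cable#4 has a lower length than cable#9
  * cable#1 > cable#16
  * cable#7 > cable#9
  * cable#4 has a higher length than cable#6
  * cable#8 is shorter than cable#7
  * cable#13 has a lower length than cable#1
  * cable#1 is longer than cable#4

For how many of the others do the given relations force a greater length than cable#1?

5

The elements the relations force above cable#1 are cable#9, cable#8, cable#14, cable#7, cable#3 — no chain reaches any other.
That is 5.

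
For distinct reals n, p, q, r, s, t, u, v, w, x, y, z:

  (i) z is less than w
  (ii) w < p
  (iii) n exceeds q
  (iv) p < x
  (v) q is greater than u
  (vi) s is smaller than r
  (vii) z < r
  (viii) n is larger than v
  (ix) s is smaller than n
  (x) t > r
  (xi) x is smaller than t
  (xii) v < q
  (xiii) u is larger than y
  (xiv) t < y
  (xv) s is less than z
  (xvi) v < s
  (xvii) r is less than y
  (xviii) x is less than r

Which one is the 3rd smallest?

Piecing the relations together gives one ordering: v < s < z < w < p < x < r < t < y < u < q < n.
The 3rd smallest is z.

z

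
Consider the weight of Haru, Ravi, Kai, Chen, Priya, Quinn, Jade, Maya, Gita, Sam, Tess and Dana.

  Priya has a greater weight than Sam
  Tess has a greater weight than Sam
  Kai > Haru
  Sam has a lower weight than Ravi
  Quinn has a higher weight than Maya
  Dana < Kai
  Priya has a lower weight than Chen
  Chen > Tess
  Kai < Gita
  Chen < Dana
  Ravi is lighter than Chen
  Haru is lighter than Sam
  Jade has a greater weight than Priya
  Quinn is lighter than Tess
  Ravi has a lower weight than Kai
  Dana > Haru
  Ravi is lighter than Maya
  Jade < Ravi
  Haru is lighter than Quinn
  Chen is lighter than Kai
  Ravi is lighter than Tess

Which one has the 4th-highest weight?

Chen

The consecutive relations fix a unique order: Haru < Sam < Priya < Jade < Ravi < Maya < Quinn < Tess < Chen < Dana < Kai < Gita.
Counting 4 from the largest end gives Chen.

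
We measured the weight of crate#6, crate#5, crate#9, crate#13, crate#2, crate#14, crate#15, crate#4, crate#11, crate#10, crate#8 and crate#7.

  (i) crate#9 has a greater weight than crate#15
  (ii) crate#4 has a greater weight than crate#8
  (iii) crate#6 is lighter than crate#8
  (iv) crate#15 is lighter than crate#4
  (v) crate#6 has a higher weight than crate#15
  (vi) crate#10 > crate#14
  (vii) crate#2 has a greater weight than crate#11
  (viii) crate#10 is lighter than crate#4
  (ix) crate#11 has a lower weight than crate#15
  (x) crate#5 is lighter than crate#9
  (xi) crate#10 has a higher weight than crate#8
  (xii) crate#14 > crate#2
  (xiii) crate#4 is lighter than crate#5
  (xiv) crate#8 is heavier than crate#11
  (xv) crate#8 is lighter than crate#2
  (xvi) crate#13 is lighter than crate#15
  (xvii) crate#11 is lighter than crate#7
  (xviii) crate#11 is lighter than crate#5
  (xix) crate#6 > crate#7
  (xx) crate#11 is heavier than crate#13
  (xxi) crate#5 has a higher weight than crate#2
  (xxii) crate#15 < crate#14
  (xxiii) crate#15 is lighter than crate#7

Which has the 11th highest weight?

crate#11

The consecutive relations fix a unique order: crate#13 < crate#11 < crate#15 < crate#7 < crate#6 < crate#8 < crate#2 < crate#14 < crate#10 < crate#4 < crate#5 < crate#9.
Counting 11 from the largest end gives crate#11.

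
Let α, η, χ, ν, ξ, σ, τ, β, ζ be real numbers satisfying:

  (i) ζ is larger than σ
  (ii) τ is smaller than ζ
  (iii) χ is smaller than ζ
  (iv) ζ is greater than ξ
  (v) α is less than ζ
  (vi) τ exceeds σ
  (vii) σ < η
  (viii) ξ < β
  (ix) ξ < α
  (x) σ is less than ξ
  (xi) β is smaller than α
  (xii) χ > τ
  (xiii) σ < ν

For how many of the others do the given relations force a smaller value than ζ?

6

The elements the relations force below ζ are σ, τ, ξ, β, χ, α — no chain reaches any other.
That is 6.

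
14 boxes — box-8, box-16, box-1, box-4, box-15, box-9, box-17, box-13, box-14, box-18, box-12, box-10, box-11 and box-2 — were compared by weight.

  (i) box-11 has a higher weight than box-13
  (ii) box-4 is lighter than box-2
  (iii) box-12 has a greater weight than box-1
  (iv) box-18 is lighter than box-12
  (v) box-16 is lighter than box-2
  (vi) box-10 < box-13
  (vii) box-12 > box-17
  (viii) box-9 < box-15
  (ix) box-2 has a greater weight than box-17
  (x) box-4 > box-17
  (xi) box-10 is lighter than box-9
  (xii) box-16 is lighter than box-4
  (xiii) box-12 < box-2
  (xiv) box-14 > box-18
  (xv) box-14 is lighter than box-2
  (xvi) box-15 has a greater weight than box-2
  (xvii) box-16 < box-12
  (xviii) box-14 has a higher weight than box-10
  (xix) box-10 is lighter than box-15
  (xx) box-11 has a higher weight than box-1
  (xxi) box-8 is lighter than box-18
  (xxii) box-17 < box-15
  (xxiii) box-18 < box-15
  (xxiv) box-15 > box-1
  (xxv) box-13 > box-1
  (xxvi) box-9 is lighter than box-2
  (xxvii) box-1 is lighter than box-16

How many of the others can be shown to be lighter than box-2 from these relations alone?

Directly below box-2: box-17, box-16, box-9, box-4, box-14, box-12.
One step further: box-10, box-1, box-18 (9 so far).
One step further: box-8 (10 so far).
Nothing else is reachable below box-2; 10 in all.

10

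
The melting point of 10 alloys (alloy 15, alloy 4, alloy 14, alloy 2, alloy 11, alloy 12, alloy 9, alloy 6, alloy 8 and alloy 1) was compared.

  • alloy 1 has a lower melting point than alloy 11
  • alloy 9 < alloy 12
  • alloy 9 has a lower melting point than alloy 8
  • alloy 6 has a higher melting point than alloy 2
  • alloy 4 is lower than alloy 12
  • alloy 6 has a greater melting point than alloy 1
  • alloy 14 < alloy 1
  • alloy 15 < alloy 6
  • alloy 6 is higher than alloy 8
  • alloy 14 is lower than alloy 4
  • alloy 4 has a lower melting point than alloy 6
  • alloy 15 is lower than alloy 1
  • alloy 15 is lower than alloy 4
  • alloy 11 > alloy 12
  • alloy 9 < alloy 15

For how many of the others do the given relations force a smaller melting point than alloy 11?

From alloy 11 the given relations immediately reach alloy 12, alloy 1.
From those, alloy 9, alloy 15, alloy 14, alloy 4 — 6 in total.
No other element is forced below alloy 11 by the given relations, so the count is 6.

6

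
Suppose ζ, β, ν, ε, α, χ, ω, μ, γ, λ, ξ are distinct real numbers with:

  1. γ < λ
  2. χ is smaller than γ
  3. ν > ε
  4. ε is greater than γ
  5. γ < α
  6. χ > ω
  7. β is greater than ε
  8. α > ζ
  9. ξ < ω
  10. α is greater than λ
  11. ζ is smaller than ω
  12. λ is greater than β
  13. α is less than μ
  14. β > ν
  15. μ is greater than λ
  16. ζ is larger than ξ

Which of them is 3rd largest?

λ

The consecutive relations fix a unique order: ξ < ζ < ω < χ < γ < ε < ν < β < λ < α < μ.
The 3rd largest is λ.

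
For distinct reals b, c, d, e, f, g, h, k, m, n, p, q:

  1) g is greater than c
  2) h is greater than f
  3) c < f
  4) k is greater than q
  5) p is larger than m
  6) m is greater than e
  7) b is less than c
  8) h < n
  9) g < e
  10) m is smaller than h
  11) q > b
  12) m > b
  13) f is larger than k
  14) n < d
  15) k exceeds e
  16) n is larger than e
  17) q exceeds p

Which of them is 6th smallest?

The consecutive relations fix a unique order: b < c < g < e < m < p < q < k < f < h < n < d.
Counting 6 from the smallest end gives p.

p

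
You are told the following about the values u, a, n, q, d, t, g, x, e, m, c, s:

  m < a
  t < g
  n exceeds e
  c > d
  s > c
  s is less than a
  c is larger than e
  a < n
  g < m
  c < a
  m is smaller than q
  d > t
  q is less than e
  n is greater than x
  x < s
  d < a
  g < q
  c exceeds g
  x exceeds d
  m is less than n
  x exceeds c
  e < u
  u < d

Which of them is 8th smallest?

c

Chaining the given pairs: t < g < m < q < e < u < d < c < x < s < a < n.
The 8th smallest is c.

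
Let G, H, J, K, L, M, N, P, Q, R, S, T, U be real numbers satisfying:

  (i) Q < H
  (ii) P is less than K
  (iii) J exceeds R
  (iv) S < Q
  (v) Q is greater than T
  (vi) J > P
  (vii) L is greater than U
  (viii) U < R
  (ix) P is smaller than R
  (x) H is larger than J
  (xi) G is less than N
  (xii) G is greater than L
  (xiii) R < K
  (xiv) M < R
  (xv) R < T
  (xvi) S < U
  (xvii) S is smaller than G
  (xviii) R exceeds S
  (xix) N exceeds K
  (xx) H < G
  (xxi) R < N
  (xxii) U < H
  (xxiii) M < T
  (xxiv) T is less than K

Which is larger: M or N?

Link the given pairs in sequence: M < R; R < T; T < Q; Q < H; H < G; G < N.
Together: M < R < T < Q < H < G < N.
So M < N; N is the larger of the two.

N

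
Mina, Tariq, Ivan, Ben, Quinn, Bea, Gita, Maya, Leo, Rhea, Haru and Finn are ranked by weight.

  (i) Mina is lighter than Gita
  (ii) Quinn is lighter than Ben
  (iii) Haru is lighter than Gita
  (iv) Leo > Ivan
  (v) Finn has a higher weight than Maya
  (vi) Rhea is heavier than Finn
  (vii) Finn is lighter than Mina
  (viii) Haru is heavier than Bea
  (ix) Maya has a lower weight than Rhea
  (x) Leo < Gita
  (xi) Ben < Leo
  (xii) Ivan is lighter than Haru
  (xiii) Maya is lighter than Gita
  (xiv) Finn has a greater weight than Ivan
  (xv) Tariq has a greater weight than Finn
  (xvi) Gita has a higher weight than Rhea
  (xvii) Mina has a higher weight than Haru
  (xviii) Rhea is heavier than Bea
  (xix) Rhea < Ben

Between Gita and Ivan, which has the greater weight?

Ivan < Finn and Finn < Rhea give Ivan < Rhea.
With Rhea < Ben: Ivan < Finn < Rhea < Ben.
With Ben < Leo: Ivan < Finn < Rhea < Ben < Leo.
With Leo < Gita: Ivan < Finn < Rhea < Ben < Leo < Gita.
So Ivan < Gita; Gita is the heavier of the two.

Gita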